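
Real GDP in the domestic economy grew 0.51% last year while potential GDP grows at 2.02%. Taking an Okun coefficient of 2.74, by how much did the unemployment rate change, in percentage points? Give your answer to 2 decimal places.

Growth-rate Okun's law: g_Y = g_Y* - β × Δu, so Δu = (g_Y* - g_Y)/β.
Δu = (2.02 - 0.51)/2.74 = 1.51/2.74 = 0.55 percentage points.

0.55 percentage points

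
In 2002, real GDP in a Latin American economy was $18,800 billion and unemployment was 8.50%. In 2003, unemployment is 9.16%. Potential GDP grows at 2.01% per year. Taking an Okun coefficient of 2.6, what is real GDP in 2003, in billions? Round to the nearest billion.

Δu = 9.16 - 8.5 = 0.66 points.
Okun's law (growth form): g_Y = g_Y* - β × Δu = 2.01 - 2.6 × (0.66) = 2.01 - 1.716 = 0.294%.
Real GDP in the next year = 18800 × (1 + 0.294/100) = 18800 × 1.00294 ≈ 18855 billion.

$18,855 billion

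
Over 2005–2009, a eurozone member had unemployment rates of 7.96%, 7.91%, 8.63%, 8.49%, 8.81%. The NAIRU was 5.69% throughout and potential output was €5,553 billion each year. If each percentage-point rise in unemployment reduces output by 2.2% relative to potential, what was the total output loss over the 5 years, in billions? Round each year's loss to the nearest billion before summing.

Year 2005: gap = -2.2 × (7.96 - 5.69) = -4.994%, loss ≈ 5553 × 4.994/100 ≈ 277.
Year 2006: gap = -2.2 × (7.91 - 5.69) = -4.884%, loss ≈ 5553 × 4.884/100 ≈ 271.
Year 2007: gap = -2.2 × (8.63 - 5.69) = -6.468%, loss ≈ 5553 × 6.468/100 ≈ 359.
Year 2008: gap = -2.2 × (8.49 - 5.69) = -6.16%, loss ≈ 5553 × 6.16/100 ≈ 342.
Year 2009: gap = -2.2 × (8.81 - 5.69) = -6.864%, loss ≈ 5553 × 6.864/100 ≈ 381.
Total lost output = 277 + 271 + 359 + 342 + 381 = 1630 billion.

€1,630 billion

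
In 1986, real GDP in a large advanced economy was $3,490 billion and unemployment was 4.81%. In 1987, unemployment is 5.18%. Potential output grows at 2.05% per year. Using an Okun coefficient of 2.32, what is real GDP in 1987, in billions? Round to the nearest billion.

Δu = 5.18 - 4.81 = 0.37 points.
Okun's law (growth form): g_Y = g_Y* - β × Δu = 2.05 - 2.32 × (0.37) = 2.05 - 0.8584 = 1.1916%.
Real GDP in the next year = 3490 × (1 + 1.1916/100) = 3490 × 1.011916 ≈ 3532 billion.

$3,532 billion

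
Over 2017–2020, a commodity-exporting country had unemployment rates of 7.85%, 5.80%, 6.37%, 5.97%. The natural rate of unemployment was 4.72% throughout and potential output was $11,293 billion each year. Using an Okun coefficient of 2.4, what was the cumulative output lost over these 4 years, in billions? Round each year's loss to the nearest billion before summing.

Year 2017: gap = -2.4 × (7.85 - 4.72) = -7.512%, loss ≈ 11293 × 7.512/100 ≈ 848.
Year 2018: gap = -2.4 × (5.8 - 4.72) = -2.592%, loss ≈ 11293 × 2.592/100 ≈ 293.
Year 2019: gap = -2.4 × (6.37 - 4.72) = -3.96%, loss ≈ 11293 × 3.96/100 ≈ 447.
Year 2020: gap = -2.4 × (5.97 - 4.72) = -3%, loss ≈ 11293 × 3/100 ≈ 339.
Total lost output = 848 + 293 + 447 + 339 = 1927 billion.

$1,927 billion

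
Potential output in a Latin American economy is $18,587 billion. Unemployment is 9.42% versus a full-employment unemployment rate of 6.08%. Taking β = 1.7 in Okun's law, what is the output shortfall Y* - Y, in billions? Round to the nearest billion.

Output gap = -1.7 × (9.42 - 6.08) = -1.7 × 3.34 = -5.678%.
Actual GDP ≈ 18587 × 0.94322 ≈ 17532 billion, so the shortfall is 18587 - 17532 = 1055 billion.

$1,055 billion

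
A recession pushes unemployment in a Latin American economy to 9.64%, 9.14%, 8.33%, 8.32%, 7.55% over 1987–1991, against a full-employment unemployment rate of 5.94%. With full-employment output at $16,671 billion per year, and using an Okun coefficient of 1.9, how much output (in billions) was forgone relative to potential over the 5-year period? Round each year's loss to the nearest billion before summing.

$4,207 billion

Year 1987: gap = -1.9 × (9.64 - 5.94) = -7.03%, loss ≈ 16671 × 7.03/100 ≈ 1172.
Year 1988: gap = -1.9 × (9.14 - 5.94) = -6.08%, loss ≈ 16671 × 6.08/100 ≈ 1014.
Year 1989: gap = -1.9 × (8.33 - 5.94) = -4.541%, loss ≈ 16671 × 4.541/100 ≈ 757.
Year 1990: gap = -1.9 × (8.32 - 5.94) = -4.522%, loss ≈ 16671 × 4.522/100 ≈ 754.
Year 1991: gap = -1.9 × (7.55 - 5.94) = -3.059%, loss ≈ 16671 × 3.059/100 ≈ 510.
Total lost output = 1172 + 1014 + 757 + 754 + 510 = 4207 billion.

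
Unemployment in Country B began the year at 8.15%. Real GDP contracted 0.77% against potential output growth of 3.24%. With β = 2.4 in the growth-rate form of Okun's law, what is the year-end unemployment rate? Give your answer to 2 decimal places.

Growth-rate Okun's law: g_Y = g_Y* - β × Δu, so Δu = (g_Y* - g_Y)/β.
Δu = (3.24 + 0.77)/2.4 = 4.01/2.4 = 1.67 percentage points.
Year-end unemployment = 8.15 + 1.67 = 9.82%.

9.82%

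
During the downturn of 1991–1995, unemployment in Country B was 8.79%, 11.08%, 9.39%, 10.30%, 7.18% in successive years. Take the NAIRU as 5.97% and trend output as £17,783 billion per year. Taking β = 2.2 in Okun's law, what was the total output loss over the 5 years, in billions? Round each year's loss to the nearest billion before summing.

£6,607 billion

Year 1991: gap = -2.2 × (8.79 - 5.97) = -6.204%, loss ≈ 17783 × 6.204/100 ≈ 1103.
Year 1992: gap = -2.2 × (11.08 - 5.97) = -11.242%, loss ≈ 17783 × 11.242/100 ≈ 1999.
Year 1993: gap = -2.2 × (9.39 - 5.97) = -7.524%, loss ≈ 17783 × 7.524/100 ≈ 1338.
Year 1994: gap = -2.2 × (10.3 - 5.97) = -9.526%, loss ≈ 17783 × 9.526/100 ≈ 1694.
Year 1995: gap = -2.2 × (7.18 - 5.97) = -2.662%, loss ≈ 17783 × 2.662/100 ≈ 473.
Total lost output = 1103 + 1999 + 1338 + 1694 + 473 = 6607 billion.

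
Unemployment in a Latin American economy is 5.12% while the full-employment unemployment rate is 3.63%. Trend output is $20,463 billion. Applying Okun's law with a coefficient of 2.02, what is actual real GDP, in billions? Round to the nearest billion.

$19,847 billion

Unemployment gap = 5.12 - 3.63 = 1.49 points, so the output gap is -2.02 × 1.49 = -3.0098%.
Actual GDP = 20463 × (1 - 3.0098/100) = 20463 × 0.969902 ≈ 19847 billion.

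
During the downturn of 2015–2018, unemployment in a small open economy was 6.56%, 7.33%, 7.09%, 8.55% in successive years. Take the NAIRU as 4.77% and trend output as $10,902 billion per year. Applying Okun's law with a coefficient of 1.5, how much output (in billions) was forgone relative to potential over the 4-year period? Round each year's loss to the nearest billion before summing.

$1,709 billion

Year 2015: gap = -1.5 × (6.56 - 4.77) = -2.685%, loss ≈ 10902 × 2.685/100 ≈ 293.
Year 2016: gap = -1.5 × (7.33 - 4.77) = -3.84%, loss ≈ 10902 × 3.84/100 ≈ 419.
Year 2017: gap = -1.5 × (7.09 - 4.77) = -3.48%, loss ≈ 10902 × 3.48/100 ≈ 379.
Year 2018: gap = -1.5 × (8.55 - 4.77) = -5.67%, loss ≈ 10902 × 5.67/100 ≈ 618.
Total lost output = 293 + 419 + 379 + 618 = 1709 billion.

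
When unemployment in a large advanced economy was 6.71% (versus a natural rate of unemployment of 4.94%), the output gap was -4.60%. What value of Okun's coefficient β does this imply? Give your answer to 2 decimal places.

Okun's law: output gap = -β × (u - u*).
-4.60 = -β × (6.71 - 4.94) = -β × 1.77, so β = 4.6/1.77 = 2.60.

β ≈ 2.60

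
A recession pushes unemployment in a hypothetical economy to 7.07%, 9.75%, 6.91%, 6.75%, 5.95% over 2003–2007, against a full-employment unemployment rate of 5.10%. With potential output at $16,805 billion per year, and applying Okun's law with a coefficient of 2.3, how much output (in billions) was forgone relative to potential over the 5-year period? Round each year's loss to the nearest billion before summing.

Year 2003: gap = -2.3 × (7.07 - 5.1) = -4.531%, loss ≈ 16805 × 4.531/100 ≈ 761.
Year 2004: gap = -2.3 × (9.75 - 5.1) = -10.695%, loss ≈ 16805 × 10.695/100 ≈ 1797.
Year 2005: gap = -2.3 × (6.91 - 5.1) = -4.163%, loss ≈ 16805 × 4.163/100 ≈ 700.
Year 2006: gap = -2.3 × (6.75 - 5.1) = -3.795%, loss ≈ 16805 × 3.795/100 ≈ 638.
Year 2007: gap = -2.3 × (5.95 - 5.1) = -1.955%, loss ≈ 16805 × 1.955/100 ≈ 329.
Total lost output = 761 + 1797 + 700 + 638 + 329 = 4225 billion.

$4,225 billion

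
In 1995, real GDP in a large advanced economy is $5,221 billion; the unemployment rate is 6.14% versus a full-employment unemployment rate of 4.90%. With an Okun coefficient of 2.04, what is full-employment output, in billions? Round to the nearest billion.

Unemployment gap = 6.14 - 4.9 = 1.24 points, so output gap = -2.04 × 1.24 = -2.5296%.
Since Y = Y* × (1 + gap/100), Y* = 5221/0.974704 ≈ 5356 billion.

$5,356 billion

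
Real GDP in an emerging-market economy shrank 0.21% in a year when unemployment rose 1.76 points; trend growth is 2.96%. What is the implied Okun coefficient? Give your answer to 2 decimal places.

Growth form: g_Y = g_Y* - β × Δu, so β = (g_Y* - g_Y)/Δu.
β = (2.96 + 0.21)/1.76 = 3.17/1.76 = 1.80.

β ≈ 1.80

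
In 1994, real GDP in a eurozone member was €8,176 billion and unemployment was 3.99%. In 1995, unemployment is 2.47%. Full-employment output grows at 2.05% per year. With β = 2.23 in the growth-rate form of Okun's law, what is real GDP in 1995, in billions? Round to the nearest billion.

Δu = 2.47 - 3.99 = -1.52 points.
Okun's law (growth form): g_Y = g_Y* - β × Δu = 2.05 - 2.23 × (-1.52) = 2.05 + 3.3896 = 5.4396%.
Real GDP in the next year = 8176 × (1 + 5.4396/100) = 8176 × 1.054396 ≈ 8621 billion.

€8,621 billion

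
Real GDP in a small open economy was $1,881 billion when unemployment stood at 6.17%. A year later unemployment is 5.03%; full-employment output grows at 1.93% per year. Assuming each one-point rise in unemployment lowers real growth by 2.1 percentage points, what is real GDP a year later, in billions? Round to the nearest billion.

$1,962 billion

Δu = 5.03 - 6.17 = -1.14 points.
Okun's law (growth form): g_Y = g_Y* - β × Δu = 1.93 - 2.1 × (-1.14) = 1.93 + 2.394 = 4.324%.
Real GDP in the next year = 1881 × (1 + 4.324/100) = 1881 × 1.04324 ≈ 1962 billion.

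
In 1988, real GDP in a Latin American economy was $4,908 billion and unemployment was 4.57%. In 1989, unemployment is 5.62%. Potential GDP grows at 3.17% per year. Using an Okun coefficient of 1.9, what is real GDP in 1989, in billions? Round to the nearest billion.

Δu = 5.62 - 4.57 = 1.05 points.
Okun's law (growth form): g_Y = g_Y* - β × Δu = 3.17 - 1.9 × (1.05) = 3.17 - 1.995 = 1.175%.
Real GDP in the next year = 4908 × (1 + 1.175/100) = 4908 × 1.01175 ≈ 4966 billion.

$4,966 billion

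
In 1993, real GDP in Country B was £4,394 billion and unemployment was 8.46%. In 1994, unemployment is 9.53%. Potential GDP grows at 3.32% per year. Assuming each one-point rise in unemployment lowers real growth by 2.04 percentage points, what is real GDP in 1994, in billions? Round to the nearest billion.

£4,444 billion

Δu = 9.53 - 8.46 = 1.07 points.
Okun's law (growth form): g_Y = g_Y* - β × Δu = 3.32 - 2.04 × (1.07) = 3.32 - 2.1828 = 1.1372%.
Real GDP in the next year = 4394 × (1 + 1.1372/100) = 4394 × 1.011372 ≈ 4444 billion.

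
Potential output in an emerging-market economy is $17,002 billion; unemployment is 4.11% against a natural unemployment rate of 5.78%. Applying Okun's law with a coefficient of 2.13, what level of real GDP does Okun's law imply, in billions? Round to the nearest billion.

Unemployment gap = 4.11 - 5.78 = -1.67 points, so the output gap is -2.13 × (-1.67) = 3.5571%.
Actual GDP = 17002 × (1 + 3.5571/100) = 17002 × 1.035571 ≈ 17607 billion.

$17,607 billion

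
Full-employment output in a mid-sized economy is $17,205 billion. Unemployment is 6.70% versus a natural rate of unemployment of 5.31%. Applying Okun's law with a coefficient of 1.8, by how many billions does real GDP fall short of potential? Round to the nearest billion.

Output gap = -1.8 × (6.7 - 5.31) = -1.8 × 1.39 = -2.502%.
Actual GDP ≈ 17205 × 0.97498 ≈ 16775 billion, so the shortfall is 17205 - 16775 = 430 billion.

$430 billion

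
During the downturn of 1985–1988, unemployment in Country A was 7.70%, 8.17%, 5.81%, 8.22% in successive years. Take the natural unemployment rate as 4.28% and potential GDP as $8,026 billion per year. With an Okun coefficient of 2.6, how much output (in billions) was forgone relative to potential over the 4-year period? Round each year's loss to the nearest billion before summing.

$2,667 billion

Year 1985: gap = -2.6 × (7.7 - 4.28) = -8.892%, loss ≈ 8026 × 8.892/100 ≈ 714.
Year 1986: gap = -2.6 × (8.17 - 4.28) = -10.114%, loss ≈ 8026 × 10.114/100 ≈ 812.
Year 1987: gap = -2.6 × (5.81 - 4.28) = -3.978%, loss ≈ 8026 × 3.978/100 ≈ 319.
Year 1988: gap = -2.6 × (8.22 - 4.28) = -10.244%, loss ≈ 8026 × 10.244/100 ≈ 822.
Total lost output = 714 + 812 + 319 + 822 = 2667 billion.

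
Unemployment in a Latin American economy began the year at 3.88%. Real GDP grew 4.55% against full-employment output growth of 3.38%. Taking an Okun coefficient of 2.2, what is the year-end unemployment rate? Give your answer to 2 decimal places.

Growth-rate Okun's law: g_Y = g_Y* - β × Δu, so Δu = (g_Y* - g_Y)/β.
Δu = (3.38 - 4.55)/2.2 = -1.17/2.2 = -0.53 percentage points.
Year-end unemployment = 3.88 - 0.53 = 3.35%.

3.35%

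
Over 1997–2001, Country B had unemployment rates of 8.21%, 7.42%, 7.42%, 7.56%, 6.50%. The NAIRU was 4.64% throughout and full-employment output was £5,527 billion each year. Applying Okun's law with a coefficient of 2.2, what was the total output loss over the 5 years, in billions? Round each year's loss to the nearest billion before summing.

Year 1997: gap = -2.2 × (8.21 - 4.64) = -7.854%, loss ≈ 5527 × 7.854/100 ≈ 434.
Year 1998: gap = -2.2 × (7.42 - 4.64) = -6.116%, loss ≈ 5527 × 6.116/100 ≈ 338.
Year 1999: gap = -2.2 × (7.42 - 4.64) = -6.116%, loss ≈ 5527 × 6.116/100 ≈ 338.
Year 2000: gap = -2.2 × (7.56 - 4.64) = -6.424%, loss ≈ 5527 × 6.424/100 ≈ 355.
Year 2001: gap = -2.2 × (6.5 - 4.64) = -4.092%, loss ≈ 5527 × 4.092/100 ≈ 226.
Total lost output = 434 + 338 + 338 + 355 + 226 = 1691 billion.

£1,691 billion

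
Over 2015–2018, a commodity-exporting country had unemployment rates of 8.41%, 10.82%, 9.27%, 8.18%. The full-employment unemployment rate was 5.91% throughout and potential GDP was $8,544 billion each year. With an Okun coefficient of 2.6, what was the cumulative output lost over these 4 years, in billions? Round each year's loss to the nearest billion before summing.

$2,896 billion

Year 2015: gap = -2.6 × (8.41 - 5.91) = -6.5%, loss ≈ 8544 × 6.5/100 ≈ 555.
Year 2016: gap = -2.6 × (10.82 - 5.91) = -12.766%, loss ≈ 8544 × 12.766/100 ≈ 1091.
Year 2017: gap = -2.6 × (9.27 - 5.91) = -8.736%, loss ≈ 8544 × 8.736/100 ≈ 746.
Year 2018: gap = -2.6 × (8.18 - 5.91) = -5.902%, loss ≈ 8544 × 5.902/100 ≈ 504.
Total lost output = 555 + 1091 + 746 + 504 = 2896 billion.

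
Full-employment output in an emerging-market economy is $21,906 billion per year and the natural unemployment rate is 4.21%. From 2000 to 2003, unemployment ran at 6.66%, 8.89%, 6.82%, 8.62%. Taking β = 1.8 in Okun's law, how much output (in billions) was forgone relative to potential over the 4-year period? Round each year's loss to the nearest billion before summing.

Year 2000: gap = -1.8 × (6.66 - 4.21) = -4.41%, loss ≈ 21906 × 4.41/100 ≈ 966.
Year 2001: gap = -1.8 × (8.89 - 4.21) = -8.424%, loss ≈ 21906 × 8.424/100 ≈ 1845.
Year 2002: gap = -1.8 × (6.82 - 4.21) = -4.698%, loss ≈ 21906 × 4.698/100 ≈ 1029.
Year 2003: gap = -1.8 × (8.62 - 4.21) = -7.938%, loss ≈ 21906 × 7.938/100 ≈ 1739.
Total lost output = 966 + 1845 + 1029 + 1739 = 5579 billion.

$5,579 billion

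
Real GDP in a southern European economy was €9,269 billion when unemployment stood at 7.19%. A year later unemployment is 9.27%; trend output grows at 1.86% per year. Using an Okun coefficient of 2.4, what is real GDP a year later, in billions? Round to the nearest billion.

€8,979 billion

Δu = 9.27 - 7.19 = 2.08 points.
Okun's law (growth form): g_Y = g_Y* - β × Δu = 1.86 - 2.4 × (2.08) = 1.86 - 4.992 = -3.132%.
Real GDP in the next year = 9269 × (1 - 3.132/100) = 9269 × 0.96868 ≈ 8979 billion.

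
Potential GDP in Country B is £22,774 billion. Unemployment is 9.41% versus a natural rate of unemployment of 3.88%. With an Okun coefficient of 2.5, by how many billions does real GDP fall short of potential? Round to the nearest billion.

£3,149 billion

Output gap = -2.5 × (9.41 - 3.88) = -2.5 × 5.53 = -13.825%.
Actual GDP ≈ 22774 × 0.86175 ≈ 19625 billion, so the shortfall is 22774 - 19625 = 3149 billion.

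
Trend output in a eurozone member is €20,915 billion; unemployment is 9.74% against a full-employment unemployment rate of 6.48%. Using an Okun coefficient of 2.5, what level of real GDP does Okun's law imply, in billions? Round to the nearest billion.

Unemployment gap = 9.74 - 6.48 = 3.26 points, so the output gap is -2.5 × 3.26 = -8.15%.
Actual GDP = 20915 × (1 - 8.15/100) = 20915 × 0.9185 ≈ 19210 billion.

€19,210 billion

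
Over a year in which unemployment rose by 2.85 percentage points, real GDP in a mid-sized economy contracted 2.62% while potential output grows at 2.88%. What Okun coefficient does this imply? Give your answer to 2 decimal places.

β ≈ 1.93

Growth form: g_Y = g_Y* - β × Δu, so β = (g_Y* - g_Y)/Δu.
β = (2.88 + 2.62)/2.85 = 5.5/2.85 = 1.93.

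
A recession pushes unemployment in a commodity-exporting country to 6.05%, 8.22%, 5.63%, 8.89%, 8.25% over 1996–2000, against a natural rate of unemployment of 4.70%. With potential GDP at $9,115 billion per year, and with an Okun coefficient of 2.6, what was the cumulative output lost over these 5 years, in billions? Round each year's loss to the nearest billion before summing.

$3,208 billion

Year 1996: gap = -2.6 × (6.05 - 4.7) = -3.51%, loss ≈ 9115 × 3.51/100 ≈ 320.
Year 1997: gap = -2.6 × (8.22 - 4.7) = -9.152%, loss ≈ 9115 × 9.152/100 ≈ 834.
Year 1998: gap = -2.6 × (5.63 - 4.7) = -2.418%, loss ≈ 9115 × 2.418/100 ≈ 220.
Year 1999: gap = -2.6 × (8.89 - 4.7) = -10.894%, loss ≈ 9115 × 10.894/100 ≈ 993.
Year 2000: gap = -2.6 × (8.25 - 4.7) = -9.23%, loss ≈ 9115 × 9.23/100 ≈ 841.
Total lost output = 320 + 834 + 220 + 993 + 841 = 3208 billion.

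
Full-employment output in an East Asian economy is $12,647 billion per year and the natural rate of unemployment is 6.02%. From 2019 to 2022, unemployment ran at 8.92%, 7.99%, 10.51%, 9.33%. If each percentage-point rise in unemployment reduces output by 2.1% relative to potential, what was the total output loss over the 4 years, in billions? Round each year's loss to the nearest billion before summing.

Year 2019: gap = -2.1 × (8.92 - 6.02) = -6.09%, loss ≈ 12647 × 6.09/100 ≈ 770.
Year 2020: gap = -2.1 × (7.99 - 6.02) = -4.137%, loss ≈ 12647 × 4.137/100 ≈ 523.
Year 2021: gap = -2.1 × (10.51 - 6.02) = -9.429%, loss ≈ 12647 × 9.429/100 ≈ 1192.
Year 2022: gap = -2.1 × (9.33 - 6.02) = -6.951%, loss ≈ 12647 × 6.951/100 ≈ 879.
Total lost output = 770 + 523 + 1192 + 879 = 3364 billion.

$3,364 billion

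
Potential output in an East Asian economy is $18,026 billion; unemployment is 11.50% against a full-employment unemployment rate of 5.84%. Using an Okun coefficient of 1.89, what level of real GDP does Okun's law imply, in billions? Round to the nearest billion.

Unemployment gap = 11.5 - 5.84 = 5.66 points, so the output gap is -1.89 × 5.66 = -10.6974%.
Actual GDP = 18026 × (1 - 10.6974/100) = 18026 × 0.893026 ≈ 16098 billion.

$16,098 billion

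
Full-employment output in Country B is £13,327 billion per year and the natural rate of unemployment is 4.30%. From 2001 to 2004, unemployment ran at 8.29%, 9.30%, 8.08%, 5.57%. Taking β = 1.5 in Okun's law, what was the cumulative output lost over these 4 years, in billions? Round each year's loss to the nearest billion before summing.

Year 2001: gap = -1.5 × (8.29 - 4.3) = -5.985%, loss ≈ 13327 × 5.985/100 ≈ 798.
Year 2002: gap = -1.5 × (9.3 - 4.3) = -7.5%, loss ≈ 13327 × 7.5/100 ≈ 1000.
Year 2003: gap = -1.5 × (8.08 - 4.3) = -5.67%, loss ≈ 13327 × 5.67/100 ≈ 756.
Year 2004: gap = -1.5 × (5.57 - 4.3) = -1.905%, loss ≈ 13327 × 1.905/100 ≈ 254.
Total lost output = 798 + 1000 + 756 + 254 = 2808 billion.

£2,808 billion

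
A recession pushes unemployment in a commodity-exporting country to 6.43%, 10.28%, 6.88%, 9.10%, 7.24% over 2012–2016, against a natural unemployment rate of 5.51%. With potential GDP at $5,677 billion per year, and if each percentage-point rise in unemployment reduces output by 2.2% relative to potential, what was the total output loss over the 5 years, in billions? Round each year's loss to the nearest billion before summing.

Year 2012: gap = -2.2 × (6.43 - 5.51) = -2.024%, loss ≈ 5677 × 2.024/100 ≈ 115.
Year 2013: gap = -2.2 × (10.28 - 5.51) = -10.494%, loss ≈ 5677 × 10.494/100 ≈ 596.
Year 2014: gap = -2.2 × (6.88 - 5.51) = -3.014%, loss ≈ 5677 × 3.014/100 ≈ 171.
Year 2015: gap = -2.2 × (9.1 - 5.51) = -7.898%, loss ≈ 5677 × 7.898/100 ≈ 448.
Year 2016: gap = -2.2 × (7.24 - 5.51) = -3.806%, loss ≈ 5677 × 3.806/100 ≈ 216.
Total lost output = 115 + 596 + 171 + 448 + 216 = 1546 billion.

$1,546 billion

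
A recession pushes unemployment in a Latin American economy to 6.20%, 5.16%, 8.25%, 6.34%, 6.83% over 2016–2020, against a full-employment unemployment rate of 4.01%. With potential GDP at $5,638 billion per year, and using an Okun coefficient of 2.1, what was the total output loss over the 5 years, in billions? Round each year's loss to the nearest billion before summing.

$1,507 billion

Year 2016: gap = -2.1 × (6.2 - 4.01) = -4.599%, loss ≈ 5638 × 4.599/100 ≈ 259.
Year 2017: gap = -2.1 × (5.16 - 4.01) = -2.415%, loss ≈ 5638 × 2.415/100 ≈ 136.
Year 2018: gap = -2.1 × (8.25 - 4.01) = -8.904%, loss ≈ 5638 × 8.904/100 ≈ 502.
Year 2019: gap = -2.1 × (6.34 - 4.01) = -4.893%, loss ≈ 5638 × 4.893/100 ≈ 276.
Year 2020: gap = -2.1 × (6.83 - 4.01) = -5.922%, loss ≈ 5638 × 5.922/100 ≈ 334.
Total lost output = 259 + 136 + 502 + 276 + 334 = 1507 billion.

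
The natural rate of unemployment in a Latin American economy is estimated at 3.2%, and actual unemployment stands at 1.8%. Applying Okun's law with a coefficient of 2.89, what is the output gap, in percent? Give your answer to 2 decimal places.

The unemployment gap is 1.8 - 3.2 = -1.4 percentage points.
Okun's law gives an output gap of -2.89 × (-1.4) = 4.046%, i.e. 4.05% above potential.

4.05%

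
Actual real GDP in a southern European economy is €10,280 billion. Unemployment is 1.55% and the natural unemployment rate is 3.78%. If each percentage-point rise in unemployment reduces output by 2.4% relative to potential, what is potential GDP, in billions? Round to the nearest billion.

€9,758 billion

Unemployment gap = 1.55 - 3.78 = -2.23 points, so output gap = -2.4 × (-2.23) = 5.352%.
Since Y = Y* × (1 + gap/100), Y* = 10280/1.05352 ≈ 9758 billion.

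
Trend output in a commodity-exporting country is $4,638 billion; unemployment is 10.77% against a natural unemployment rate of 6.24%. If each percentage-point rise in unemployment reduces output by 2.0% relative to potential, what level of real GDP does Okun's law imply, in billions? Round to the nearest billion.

Unemployment gap = 10.77 - 6.24 = 4.53 points, so the output gap is -2 × 4.53 = -9.06%.
Actual GDP = 4638 × (1 - 9.06/100) = 4638 × 0.9094 ≈ 4218 billion.

$4,218 billion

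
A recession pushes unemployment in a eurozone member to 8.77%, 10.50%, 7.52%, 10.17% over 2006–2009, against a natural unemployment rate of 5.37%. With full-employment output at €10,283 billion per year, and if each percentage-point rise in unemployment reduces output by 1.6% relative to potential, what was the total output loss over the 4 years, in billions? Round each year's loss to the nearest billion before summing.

€2,547 billion

Year 2006: gap = -1.6 × (8.77 - 5.37) = -5.44%, loss ≈ 10283 × 5.44/100 ≈ 559.
Year 2007: gap = -1.6 × (10.5 - 5.37) = -8.208%, loss ≈ 10283 × 8.208/100 ≈ 844.
Year 2008: gap = -1.6 × (7.52 - 5.37) = -3.44%, loss ≈ 10283 × 3.44/100 ≈ 354.
Year 2009: gap = -1.6 × (10.17 - 5.37) = -7.68%, loss ≈ 10283 × 7.68/100 ≈ 790.
Total lost output = 559 + 844 + 354 + 790 = 2547 billion.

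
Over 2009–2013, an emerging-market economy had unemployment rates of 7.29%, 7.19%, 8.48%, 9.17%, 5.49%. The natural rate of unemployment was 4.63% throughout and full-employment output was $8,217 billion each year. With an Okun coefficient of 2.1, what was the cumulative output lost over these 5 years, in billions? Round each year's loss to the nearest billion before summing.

Year 2009: gap = -2.1 × (7.29 - 4.63) = -5.586%, loss ≈ 8217 × 5.586/100 ≈ 459.
Year 2010: gap = -2.1 × (7.19 - 4.63) = -5.376%, loss ≈ 8217 × 5.376/100 ≈ 442.
Year 2011: gap = -2.1 × (8.48 - 4.63) = -8.085%, loss ≈ 8217 × 8.085/100 ≈ 664.
Year 2012: gap = -2.1 × (9.17 - 4.63) = -9.534%, loss ≈ 8217 × 9.534/100 ≈ 783.
Year 2013: gap = -2.1 × (5.49 - 4.63) = -1.806%, loss ≈ 8217 × 1.806/100 ≈ 148.
Total lost output = 459 + 442 + 664 + 783 + 148 = 2496 billion.

$2,496 billion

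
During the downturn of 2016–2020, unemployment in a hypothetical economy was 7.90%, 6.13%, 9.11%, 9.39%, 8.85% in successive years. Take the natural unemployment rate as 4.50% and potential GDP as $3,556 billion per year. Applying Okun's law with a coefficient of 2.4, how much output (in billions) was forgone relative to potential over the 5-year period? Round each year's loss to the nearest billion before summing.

Year 2016: gap = -2.4 × (7.9 - 4.5) = -8.16%, loss ≈ 3556 × 8.16/100 ≈ 290.
Year 2017: gap = -2.4 × (6.13 - 4.5) = -3.912%, loss ≈ 3556 × 3.912/100 ≈ 139.
Year 2018: gap = -2.4 × (9.11 - 4.5) = -11.064%, loss ≈ 3556 × 11.064/100 ≈ 393.
Year 2019: gap = -2.4 × (9.39 - 4.5) = -11.736%, loss ≈ 3556 × 11.736/100 ≈ 417.
Year 2020: gap = -2.4 × (8.85 - 4.5) = -10.44%, loss ≈ 3556 × 10.44/100 ≈ 371.
Total lost output = 290 + 139 + 393 + 417 + 371 = 1610 billion.

$1,610 billion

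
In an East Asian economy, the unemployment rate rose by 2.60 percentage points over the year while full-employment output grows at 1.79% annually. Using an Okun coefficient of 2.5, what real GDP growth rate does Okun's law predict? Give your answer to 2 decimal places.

-4.71%

Growth-rate Okun's law: g_Y = g_Y* - β × Δu.
g_Y = 1.79 - 2.5 × (2.60) = 1.79 - 6.5 = -4.71%, i.e. -4.71% to 2 d.p.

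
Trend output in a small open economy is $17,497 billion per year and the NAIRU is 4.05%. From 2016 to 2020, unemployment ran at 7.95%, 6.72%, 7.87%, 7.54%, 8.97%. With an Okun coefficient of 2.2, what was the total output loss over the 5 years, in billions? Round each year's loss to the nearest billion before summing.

Year 2016: gap = -2.2 × (7.95 - 4.05) = -8.58%, loss ≈ 17497 × 8.58/100 ≈ 1501.
Year 2017: gap = -2.2 × (6.72 - 4.05) = -5.874%, loss ≈ 17497 × 5.874/100 ≈ 1028.
Year 2018: gap = -2.2 × (7.87 - 4.05) = -8.404%, loss ≈ 17497 × 8.404/100 ≈ 1470.
Year 2019: gap = -2.2 × (7.54 - 4.05) = -7.678%, loss ≈ 17497 × 7.678/100 ≈ 1343.
Year 2020: gap = -2.2 × (8.97 - 4.05) = -10.824%, loss ≈ 17497 × 10.824/100 ≈ 1894.
Total lost output = 1501 + 1028 + 1470 + 1343 + 1894 = 7236 billion.

$7,236 billion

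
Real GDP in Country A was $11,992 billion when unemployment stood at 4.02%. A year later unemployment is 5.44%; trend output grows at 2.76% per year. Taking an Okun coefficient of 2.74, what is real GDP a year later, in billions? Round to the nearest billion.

Δu = 5.44 - 4.02 = 1.42 points.
Okun's law (growth form): g_Y = g_Y* - β × Δu = 2.76 - 2.74 × (1.42) = 2.76 - 3.8908 = -1.1308%.
Real GDP in the next year = 11992 × (1 - 1.1308/100) = 11992 × 0.988692 ≈ 11856 billion.

$11,856 billion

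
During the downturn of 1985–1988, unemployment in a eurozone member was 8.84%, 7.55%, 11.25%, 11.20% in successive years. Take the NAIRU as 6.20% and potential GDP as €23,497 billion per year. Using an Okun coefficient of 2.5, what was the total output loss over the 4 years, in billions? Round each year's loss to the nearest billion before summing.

Year 1985: gap = -2.5 × (8.84 - 6.2) = -6.6%, loss ≈ 23497 × 6.6/100 ≈ 1551.
Year 1986: gap = -2.5 × (7.55 - 6.2) = -3.375%, loss ≈ 23497 × 3.375/100 ≈ 793.
Year 1987: gap = -2.5 × (11.25 - 6.2) = -12.625%, loss ≈ 23497 × 12.625/100 ≈ 2966.
Year 1988: gap = -2.5 × (11.2 - 6.2) = -12.5%, loss ≈ 23497 × 12.5/100 ≈ 2937.
Total lost output = 1551 + 793 + 2966 + 2937 = 8247 billion.

€8,247 billion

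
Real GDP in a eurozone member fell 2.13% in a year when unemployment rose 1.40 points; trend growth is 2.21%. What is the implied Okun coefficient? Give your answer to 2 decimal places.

Growth form: g_Y = g_Y* - β × Δu, so β = (g_Y* - g_Y)/Δu.
β = (2.21 + 2.13)/1.40 = 4.34/1.40 = 3.10.

β ≈ 3.10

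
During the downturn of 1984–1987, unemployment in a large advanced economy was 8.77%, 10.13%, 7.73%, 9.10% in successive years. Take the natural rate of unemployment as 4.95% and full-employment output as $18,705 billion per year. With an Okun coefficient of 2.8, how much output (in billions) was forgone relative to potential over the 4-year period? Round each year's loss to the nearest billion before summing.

$8,344 billion

Year 1984: gap = -2.8 × (8.77 - 4.95) = -10.696%, loss ≈ 18705 × 10.696/100 ≈ 2001.
Year 1985: gap = -2.8 × (10.13 - 4.95) = -14.504%, loss ≈ 18705 × 14.504/100 ≈ 2713.
Year 1986: gap = -2.8 × (7.73 - 4.95) = -7.784%, loss ≈ 18705 × 7.784/100 ≈ 1456.
Year 1987: gap = -2.8 × (9.1 - 4.95) = -11.62%, loss ≈ 18705 × 11.62/100 ≈ 2174.
Total lost output = 2001 + 2713 + 1456 + 2174 = 8344 billion.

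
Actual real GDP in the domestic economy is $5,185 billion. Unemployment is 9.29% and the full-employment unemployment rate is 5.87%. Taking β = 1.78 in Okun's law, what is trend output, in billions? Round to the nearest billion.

Unemployment gap = 9.29 - 5.87 = 3.42 points, so output gap = -1.78 × 3.42 = -6.0876%.
Since Y = Y* × (1 + gap/100), Y* = 5185/0.939124 ≈ 5521 billion.

$5,521 billion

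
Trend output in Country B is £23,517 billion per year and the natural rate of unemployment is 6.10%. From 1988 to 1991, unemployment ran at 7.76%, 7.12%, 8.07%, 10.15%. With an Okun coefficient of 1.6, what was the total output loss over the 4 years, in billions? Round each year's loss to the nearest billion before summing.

Year 1988: gap = -1.6 × (7.76 - 6.1) = -2.656%, loss ≈ 23517 × 2.656/100 ≈ 625.
Year 1989: gap = -1.6 × (7.12 - 6.1) = -1.632%, loss ≈ 23517 × 1.632/100 ≈ 384.
Year 1990: gap = -1.6 × (8.07 - 6.1) = -3.152%, loss ≈ 23517 × 3.152/100 ≈ 741.
Year 1991: gap = -1.6 × (10.15 - 6.1) = -6.48%, loss ≈ 23517 × 6.48/100 ≈ 1524.
Total lost output = 625 + 384 + 741 + 1524 = 3274 billion.

£3,274 billion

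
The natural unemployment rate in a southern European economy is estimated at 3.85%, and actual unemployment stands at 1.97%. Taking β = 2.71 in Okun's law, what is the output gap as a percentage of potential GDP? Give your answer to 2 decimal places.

The unemployment gap is 1.97 - 3.85 = -1.88 percentage points.
Okun's law gives an output gap of -2.71 × (-1.88) = 5.0948%, i.e. 5.09% above potential.

5.09%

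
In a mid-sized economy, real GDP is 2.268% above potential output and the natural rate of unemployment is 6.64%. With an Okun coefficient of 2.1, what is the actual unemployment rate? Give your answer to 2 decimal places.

5.56%

From Okun's law, u - u* = -(output gap)/β = -(2.268)/2.1 = -1.08 points.
So u = 6.64 - 1.08 = 5.56%.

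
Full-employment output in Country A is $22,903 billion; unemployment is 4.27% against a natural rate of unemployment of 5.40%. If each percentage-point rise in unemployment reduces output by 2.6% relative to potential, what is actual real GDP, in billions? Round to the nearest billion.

Unemployment gap = 4.27 - 5.4 = -1.13 points, so the output gap is -2.6 × (-1.13) = 2.938%.
Actual GDP = 22903 × (1 + 2.938/100) = 22903 × 1.02938 ≈ 23576 billion.

$23,576 billion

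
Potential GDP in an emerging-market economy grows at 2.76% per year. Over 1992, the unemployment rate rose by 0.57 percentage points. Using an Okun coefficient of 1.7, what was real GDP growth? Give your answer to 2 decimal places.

1.79%

Growth-rate Okun's law: g_Y = g_Y* - β × Δu.
g_Y = 2.76 - 1.7 × (0.57) = 2.76 - 0.969 = 1.791%, i.e. 1.79% to 2 d.p.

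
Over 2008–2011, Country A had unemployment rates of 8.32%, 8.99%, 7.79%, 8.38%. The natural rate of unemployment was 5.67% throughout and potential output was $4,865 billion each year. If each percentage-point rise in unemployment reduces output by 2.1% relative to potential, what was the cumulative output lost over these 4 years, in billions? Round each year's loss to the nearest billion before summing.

$1,104 billion

Year 2008: gap = -2.1 × (8.32 - 5.67) = -5.565%, loss ≈ 4865 × 5.565/100 ≈ 271.
Year 2009: gap = -2.1 × (8.99 - 5.67) = -6.972%, loss ≈ 4865 × 6.972/100 ≈ 339.
Year 2010: gap = -2.1 × (7.79 - 5.67) = -4.452%, loss ≈ 4865 × 4.452/100 ≈ 217.
Year 2011: gap = -2.1 × (8.38 - 5.67) = -5.691%, loss ≈ 4865 × 5.691/100 ≈ 277.
Total lost output = 271 + 339 + 217 + 277 = 1104 billion.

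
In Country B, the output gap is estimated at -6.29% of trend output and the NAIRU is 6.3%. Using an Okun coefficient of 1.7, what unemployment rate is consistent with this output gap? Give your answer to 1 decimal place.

10.0%

From Okun's law, u - u* = -(output gap)/β = -(-6.29)/1.7 = 3.7 points.
So u = 6.3 + 3.7 = 10.0%.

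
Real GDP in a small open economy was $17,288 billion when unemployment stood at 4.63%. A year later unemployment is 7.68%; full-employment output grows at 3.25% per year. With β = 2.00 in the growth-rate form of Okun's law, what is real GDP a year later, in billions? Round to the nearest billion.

Δu = 7.68 - 4.63 = 3.05 points.
Okun's law (growth form): g_Y = g_Y* - β × Δu = 3.25 - 2.00 × (3.05) = 3.25 - 6.1 = -2.85%.
Real GDP in the next year = 17288 × (1 - 2.85/100) = 17288 × 0.9715 ≈ 16795 billion.

$16,795 billion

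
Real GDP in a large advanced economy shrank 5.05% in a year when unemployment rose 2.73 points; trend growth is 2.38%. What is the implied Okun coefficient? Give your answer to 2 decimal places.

Growth form: g_Y = g_Y* - β × Δu, so β = (g_Y* - g_Y)/Δu.
β = (2.38 + 5.05)/2.73 = 7.43/2.73 = 2.72.

β ≈ 2.72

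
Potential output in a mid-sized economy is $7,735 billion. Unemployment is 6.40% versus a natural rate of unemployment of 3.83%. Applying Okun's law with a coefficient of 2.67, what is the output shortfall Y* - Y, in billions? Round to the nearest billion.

$531 billion

Output gap = -2.67 × (6.4 - 3.83) = -2.67 × 2.57 = -6.8619%.
Actual GDP ≈ 7735 × 0.931381 ≈ 7204 billion, so the shortfall is 7735 - 7204 = 531 billion.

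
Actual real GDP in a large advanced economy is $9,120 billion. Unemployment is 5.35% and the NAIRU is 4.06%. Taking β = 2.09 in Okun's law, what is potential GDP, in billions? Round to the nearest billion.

$9,373 billion

Unemployment gap = 5.35 - 4.06 = 1.29 points, so output gap = -2.09 × 1.29 = -2.6961%.
Since Y = Y* × (1 + gap/100), Y* = 9120/0.973039 ≈ 9373 billion.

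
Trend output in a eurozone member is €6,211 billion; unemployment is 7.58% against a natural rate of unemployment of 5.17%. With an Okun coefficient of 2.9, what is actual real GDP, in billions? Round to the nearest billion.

Unemployment gap = 7.58 - 5.17 = 2.41 points, so the output gap is -2.9 × 2.41 = -6.989%.
Actual GDP = 6211 × (1 - 6.989/100) = 6211 × 0.93011 ≈ 5777 billion.

€5,777 billion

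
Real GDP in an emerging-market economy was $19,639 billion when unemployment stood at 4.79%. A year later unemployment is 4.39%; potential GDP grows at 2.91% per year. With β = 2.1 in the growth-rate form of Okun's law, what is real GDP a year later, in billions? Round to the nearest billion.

Δu = 4.39 - 4.79 = -0.4 points.
Okun's law (growth form): g_Y = g_Y* - β × Δu = 2.91 - 2.1 × (-0.40) = 2.91 + 0.84 = 3.75%.
Real GDP in the next year = 19639 × (1 + 3.75/100) = 19639 × 1.0375 ≈ 20375 billion.

$20,375 billion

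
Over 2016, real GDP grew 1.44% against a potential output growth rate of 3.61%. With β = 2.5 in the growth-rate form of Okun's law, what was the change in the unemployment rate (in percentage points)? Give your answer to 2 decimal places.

Growth-rate Okun's law: g_Y = g_Y* - β × Δu, so Δu = (g_Y* - g_Y)/β.
Δu = (3.61 - 1.44)/2.5 = 2.17/2.5 = 0.87 percentage points.

0.87 percentage points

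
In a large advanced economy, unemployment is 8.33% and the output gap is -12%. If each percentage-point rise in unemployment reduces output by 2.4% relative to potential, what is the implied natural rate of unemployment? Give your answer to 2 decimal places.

From Okun's law, u - u* = -(output gap)/β = -(-12)/2.4 = 5 points.
So u* = 8.33 - 5 = 3.33%.

3.33%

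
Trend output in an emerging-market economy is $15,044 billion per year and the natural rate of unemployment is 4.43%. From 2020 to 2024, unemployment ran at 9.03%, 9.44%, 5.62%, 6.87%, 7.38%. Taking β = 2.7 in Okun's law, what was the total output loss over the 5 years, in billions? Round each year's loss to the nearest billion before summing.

Year 2020: gap = -2.7 × (9.03 - 4.43) = -12.42%, loss ≈ 15044 × 12.42/100 ≈ 1868.
Year 2021: gap = -2.7 × (9.44 - 4.43) = -13.527%, loss ≈ 15044 × 13.527/100 ≈ 2035.
Year 2022: gap = -2.7 × (5.62 - 4.43) = -3.213%, loss ≈ 15044 × 3.213/100 ≈ 483.
Year 2023: gap = -2.7 × (6.87 - 4.43) = -6.588%, loss ≈ 15044 × 6.588/100 ≈ 991.
Year 2024: gap = -2.7 × (7.38 - 4.43) = -7.965%, loss ≈ 15044 × 7.965/100 ≈ 1198.
Total lost output = 1868 + 2035 + 483 + 991 + 1198 = 6575 billion.

$6,575 billion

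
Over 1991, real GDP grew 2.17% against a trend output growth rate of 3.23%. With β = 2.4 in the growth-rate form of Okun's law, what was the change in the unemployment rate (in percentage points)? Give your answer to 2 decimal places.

Growth-rate Okun's law: g_Y = g_Y* - β × Δu, so Δu = (g_Y* - g_Y)/β.
Δu = (3.23 - 2.17)/2.4 = 1.06/2.4 = 0.44 percentage points.

0.44 percentage points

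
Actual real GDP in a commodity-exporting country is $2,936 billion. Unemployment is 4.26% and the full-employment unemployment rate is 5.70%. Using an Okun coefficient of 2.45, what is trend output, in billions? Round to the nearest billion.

Unemployment gap = 4.26 - 5.7 = -1.44 points, so output gap = -2.45 × (-1.44) = 3.528%.
Since Y = Y* × (1 + gap/100), Y* = 2936/1.03528 ≈ 2836 billion.

$2,836 billion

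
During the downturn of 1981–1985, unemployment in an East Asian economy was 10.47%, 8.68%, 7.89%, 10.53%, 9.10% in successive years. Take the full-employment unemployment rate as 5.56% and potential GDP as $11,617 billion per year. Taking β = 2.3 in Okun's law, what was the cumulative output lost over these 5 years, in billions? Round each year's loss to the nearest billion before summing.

$5,043 billion

Year 1981: gap = -2.3 × (10.47 - 5.56) = -11.293%, loss ≈ 11617 × 11.293/100 ≈ 1312.
Year 1982: gap = -2.3 × (8.68 - 5.56) = -7.176%, loss ≈ 11617 × 7.176/100 ≈ 834.
Year 1983: gap = -2.3 × (7.89 - 5.56) = -5.359%, loss ≈ 11617 × 5.359/100 ≈ 623.
Year 1984: gap = -2.3 × (10.53 - 5.56) = -11.431%, loss ≈ 11617 × 11.431/100 ≈ 1328.
Year 1985: gap = -2.3 × (9.1 - 5.56) = -8.142%, loss ≈ 11617 × 8.142/100 ≈ 946.
Total lost output = 1312 + 834 + 623 + 1328 + 946 = 5043 billion.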